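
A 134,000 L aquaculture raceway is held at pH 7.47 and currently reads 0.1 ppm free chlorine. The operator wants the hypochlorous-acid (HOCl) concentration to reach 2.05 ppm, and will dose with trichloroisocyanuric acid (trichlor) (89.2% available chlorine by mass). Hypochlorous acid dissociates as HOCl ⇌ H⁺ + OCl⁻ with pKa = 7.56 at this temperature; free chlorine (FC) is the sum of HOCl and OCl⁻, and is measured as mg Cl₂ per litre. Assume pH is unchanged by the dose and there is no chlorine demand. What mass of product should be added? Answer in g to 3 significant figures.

543 g

[OCl⁻]/[HOCl] = 10^(pH − pKa) = 10^(7.47 − 7.56) = 0.8128; fraction as HOCl = 1/(1 + 0.8128) = 0.5516.
Free chlorine required for 2.05 ppm HOCl: 2.05 / 0.5516 = 3.716 ppm.
FC to add: 3.716 − 0.1 = 3.616 mg/L as Cl₂.
Cl₂ equivalent: 3.616 mg/L × 134,000 L = 484.6 g.
Product at 89.2% available Cl: 484.6 / 0.892 = 543.3 g.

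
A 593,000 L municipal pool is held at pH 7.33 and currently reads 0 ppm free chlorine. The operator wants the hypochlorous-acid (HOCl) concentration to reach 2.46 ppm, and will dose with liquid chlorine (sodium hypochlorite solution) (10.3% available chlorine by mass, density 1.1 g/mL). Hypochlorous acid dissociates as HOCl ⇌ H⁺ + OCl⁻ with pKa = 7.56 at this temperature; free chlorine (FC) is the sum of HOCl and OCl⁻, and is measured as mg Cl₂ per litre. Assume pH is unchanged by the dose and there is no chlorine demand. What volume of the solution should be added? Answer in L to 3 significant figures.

20.5 L

[OCl⁻]/[HOCl] = 10^(pH − pKa) = 10^(7.33 − 7.56) = 0.5888; fraction as HOCl = 1/(1 + 0.5888) = 0.6294.
Free chlorine required for 2.46 ppm HOCl: 2.46 / 0.6294 = 3.909 ppm.
FC to add: 3.909 − 0 = 3.909 mg/L as Cl₂.
Cl₂ equivalent: 3.909 mg/L × 593,000 L = 2318 g.
Product at 10.3% available Cl: 2318 / 0.103 = 22,500 g.
Volume: 22,500 g ÷ 1.1 g/mL = 20,460 mL.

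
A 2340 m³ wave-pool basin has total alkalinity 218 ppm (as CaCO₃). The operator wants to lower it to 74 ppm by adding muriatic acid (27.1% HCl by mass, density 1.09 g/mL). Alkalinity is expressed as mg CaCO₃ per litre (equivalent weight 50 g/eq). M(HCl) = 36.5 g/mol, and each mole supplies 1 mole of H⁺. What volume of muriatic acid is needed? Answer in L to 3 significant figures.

833 L

Volume: 2340 m³ = 2,340,000 L.
Alkalinity to neutralize: (218 − 74) = 144 mg/L as CaCO₃ × 2,340,000 L = 337,000 g as CaCO₃.
Equivalents of H⁺ required: 337,000 ÷ 50 g/eq = 6739 eq = 6739 mol HCl.
Mass of HCl: 6739 × 36.5 = 246,000 g.
Mass of 27.1% solution: 246,000 / 0.271 = 907,700 g.
Volume: 907,700 g ÷ 1.09 g/mL = 832,700 mL.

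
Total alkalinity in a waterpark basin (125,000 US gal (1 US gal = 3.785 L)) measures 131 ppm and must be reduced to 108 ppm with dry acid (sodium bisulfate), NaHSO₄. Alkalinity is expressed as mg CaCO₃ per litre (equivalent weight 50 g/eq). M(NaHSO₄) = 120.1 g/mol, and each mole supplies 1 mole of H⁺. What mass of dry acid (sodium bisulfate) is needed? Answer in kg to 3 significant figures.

Volume: 125,000 US gal × 3.785 L/gal = 473,125 L.
Alkalinity to neutralize: (131 − 108) = 23 mg/L as CaCO₃ × 473,125 L = 10,880 g as CaCO₃.
Equivalents of H⁺ required: 10,880 ÷ 50 g/eq = 217.6 eq = 217.6 mol NaHSO₄.
Mass of NaHSO₄: 217.6 × 120.1 = 26,140 g.

26.1 kg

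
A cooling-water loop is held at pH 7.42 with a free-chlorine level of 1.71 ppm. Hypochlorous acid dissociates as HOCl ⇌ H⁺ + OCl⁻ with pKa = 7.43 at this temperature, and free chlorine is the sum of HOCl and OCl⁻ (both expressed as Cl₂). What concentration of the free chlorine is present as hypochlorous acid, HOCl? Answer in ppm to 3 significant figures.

0.865 ppm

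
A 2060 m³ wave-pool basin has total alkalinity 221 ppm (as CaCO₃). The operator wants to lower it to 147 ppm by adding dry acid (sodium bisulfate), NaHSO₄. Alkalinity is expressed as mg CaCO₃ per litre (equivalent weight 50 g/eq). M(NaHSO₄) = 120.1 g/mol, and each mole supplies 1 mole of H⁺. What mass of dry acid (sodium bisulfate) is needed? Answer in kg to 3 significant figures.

366 kg

Volume: 2060 m³ = 2,060,000 L.
Alkalinity to neutralize: (221 − 147) = 74 mg/L as CaCO₃ × 2,060,000 L = 152,400 g as CaCO₃.
Equivalents of H⁺ required: 152,400 ÷ 50 g/eq = 3049 eq = 3049 mol NaHSO₄.
Mass of NaHSO₄: 3049 × 120.1 = 366,200 g.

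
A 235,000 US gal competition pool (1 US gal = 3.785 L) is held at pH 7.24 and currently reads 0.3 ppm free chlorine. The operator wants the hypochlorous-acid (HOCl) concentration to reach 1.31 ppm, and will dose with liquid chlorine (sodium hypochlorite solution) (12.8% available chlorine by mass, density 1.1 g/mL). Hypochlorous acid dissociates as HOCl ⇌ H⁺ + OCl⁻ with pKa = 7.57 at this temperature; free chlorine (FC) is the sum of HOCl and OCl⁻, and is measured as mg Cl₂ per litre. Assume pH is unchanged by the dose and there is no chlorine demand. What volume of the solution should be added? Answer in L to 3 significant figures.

10.3 L

Volume: 235,000 US gal × 3.785 L/gal = 889,475 L.
[OCl⁻]/[HOCl] = 10^(pH − pKa) = 10^(7.24 − 7.57) = 0.4677; fraction as HOCl = 1/(1 + 0.4677) = 0.6813.
Free chlorine required for 1.31 ppm HOCl: 1.31 / 0.6813 = 1.923 ppm.
FC to add: 1.923 − 0.3 = 1.623 mg/L as Cl₂.
Cl₂ equivalent: 1.623 mg/L × 889,475 L = 1443 g.
Product at 12.8% available Cl: 1443 / 0.128 = 11,280 g.
Volume: 11,280 g ÷ 1.1 g/mL = 10,250 mL.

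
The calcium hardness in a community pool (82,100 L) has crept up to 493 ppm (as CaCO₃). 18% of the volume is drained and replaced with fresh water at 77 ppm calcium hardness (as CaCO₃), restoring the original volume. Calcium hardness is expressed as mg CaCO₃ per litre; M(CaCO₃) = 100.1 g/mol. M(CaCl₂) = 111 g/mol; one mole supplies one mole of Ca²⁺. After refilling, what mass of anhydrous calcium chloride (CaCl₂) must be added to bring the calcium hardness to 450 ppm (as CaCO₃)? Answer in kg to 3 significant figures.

After draining 18% and refilling: 493 × 0.82 + 77 × 0.18 = 418.12 ppm.
Deficit to target: 450 − 418.12 = 31.88 mg/L.
As CaCO₃: 31.88 mg/L × 82,100 L = 2617 g; ÷ 100.1 = 26.15 mol Ca²⁺.
Mass: 26.15 × 111 = 2902 g.

2.90 kg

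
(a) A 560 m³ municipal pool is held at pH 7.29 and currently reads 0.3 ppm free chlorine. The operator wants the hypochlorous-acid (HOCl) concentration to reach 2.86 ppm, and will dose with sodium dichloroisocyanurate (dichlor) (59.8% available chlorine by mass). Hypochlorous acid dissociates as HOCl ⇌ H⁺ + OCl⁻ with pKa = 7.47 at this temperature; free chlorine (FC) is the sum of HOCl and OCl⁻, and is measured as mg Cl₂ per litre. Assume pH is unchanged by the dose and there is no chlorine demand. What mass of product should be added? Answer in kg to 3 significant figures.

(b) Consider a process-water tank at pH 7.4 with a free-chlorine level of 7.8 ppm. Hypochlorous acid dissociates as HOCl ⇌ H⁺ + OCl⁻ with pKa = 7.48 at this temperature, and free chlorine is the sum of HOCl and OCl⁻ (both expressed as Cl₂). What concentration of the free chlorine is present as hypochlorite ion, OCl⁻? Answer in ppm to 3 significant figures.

(a) Volume: 560 m³ = 560,000 L.
(a) [OCl⁻]/[HOCl] = 10^(pH − pKa) = 10^(7.29 − 7.47) = 0.6607; fraction as HOCl = 1/(1 + 0.6607) = 0.6022.
(a) Free chlorine required for 2.86 ppm HOCl: 2.86 / 0.6022 = 4.75 ppm.
(a) FC to add: 4.75 − 0.3 = 4.45 mg/L as Cl₂.
(a) Cl₂ equivalent: 4.45 mg/L × 560,000 L = 2492 g.
(a) Product at 59.8% available Cl: 2492 / 0.598 = 4167 g.

(b) [OCl⁻]/[HOCl] = 10^(pH − pKa) = 10^(7.4 − 7.48) = 10^-0.08 = 0.8318.
(b) Fraction as HOCl = 1 / (1 + 0.8318) = 0.5459.
(b) OCl⁻ = (1 − 0.5459) × 7.8 ppm = 3.542 ppm.

(a) 4.17 kg; (b) 3.54 ppm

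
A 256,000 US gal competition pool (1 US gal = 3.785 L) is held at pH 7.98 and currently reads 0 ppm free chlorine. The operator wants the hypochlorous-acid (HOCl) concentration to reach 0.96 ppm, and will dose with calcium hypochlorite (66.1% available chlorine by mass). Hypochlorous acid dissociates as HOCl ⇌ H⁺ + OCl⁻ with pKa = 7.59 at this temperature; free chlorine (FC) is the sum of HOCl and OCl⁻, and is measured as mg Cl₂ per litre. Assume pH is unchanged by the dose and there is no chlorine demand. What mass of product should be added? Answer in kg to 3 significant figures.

4.86 kg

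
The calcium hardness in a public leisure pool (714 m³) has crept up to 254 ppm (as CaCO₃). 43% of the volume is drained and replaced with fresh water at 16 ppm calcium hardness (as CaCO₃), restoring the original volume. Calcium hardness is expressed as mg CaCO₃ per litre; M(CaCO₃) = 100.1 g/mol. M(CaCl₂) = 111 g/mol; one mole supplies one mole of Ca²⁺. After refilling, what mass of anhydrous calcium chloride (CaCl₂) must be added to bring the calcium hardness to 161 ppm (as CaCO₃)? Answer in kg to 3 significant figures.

7.39 kg

Volume: 714 m³ = 714,000 L.
After draining 43% and refilling: 254 × 0.57 + 16 × 0.43 = 151.66 ppm.
Deficit to target: 161 − 151.66 = 9.34 mg/L.
As CaCO₃: 9.34 mg/L × 714,000 L = 6669 g; ÷ 100.1 = 66.62 mol Ca²⁺.
Mass: 66.62 × 111 = 7395 g.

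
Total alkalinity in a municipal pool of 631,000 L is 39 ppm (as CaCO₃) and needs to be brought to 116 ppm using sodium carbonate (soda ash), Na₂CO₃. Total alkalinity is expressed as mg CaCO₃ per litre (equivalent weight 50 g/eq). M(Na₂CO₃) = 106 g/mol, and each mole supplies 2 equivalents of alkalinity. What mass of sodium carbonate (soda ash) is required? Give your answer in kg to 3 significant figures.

Alkalinity to add: (116 − 39) = 77 mg/L as CaCO₃ × 631,000 L = 48,590 g as CaCO₃.
Equivalents: 48,590 g ÷ 50 g/eq = 971.7 eq.
Each mole of Na₂CO₃ supplies 2 eq, so 971.7 / 2 = 485.9 mol.
Mass: 485.9 mol × 106 g/mol = 51,500 g.

51.5 kg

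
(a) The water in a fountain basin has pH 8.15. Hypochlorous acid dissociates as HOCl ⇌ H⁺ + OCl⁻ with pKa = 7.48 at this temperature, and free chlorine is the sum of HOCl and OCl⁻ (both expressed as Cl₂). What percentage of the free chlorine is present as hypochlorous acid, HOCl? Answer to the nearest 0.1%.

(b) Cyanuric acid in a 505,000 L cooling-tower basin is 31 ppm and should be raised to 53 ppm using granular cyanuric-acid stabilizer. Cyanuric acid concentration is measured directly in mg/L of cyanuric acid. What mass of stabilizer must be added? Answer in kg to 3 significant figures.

(a) 17.6%; (b) 11.1 kg

(a) [OCl⁻]/[HOCl] = 10^(pH − pKa) = 10^(8.15 − 7.48) = 10^0.67 = 4.677.
(a) Fraction as HOCl = 1 / (1 + 4.677) = 0.1761.

(b) CYA to add: (53 − 31) = 22 mg/L × 505,000 L = 11,110 g cyanuric acid.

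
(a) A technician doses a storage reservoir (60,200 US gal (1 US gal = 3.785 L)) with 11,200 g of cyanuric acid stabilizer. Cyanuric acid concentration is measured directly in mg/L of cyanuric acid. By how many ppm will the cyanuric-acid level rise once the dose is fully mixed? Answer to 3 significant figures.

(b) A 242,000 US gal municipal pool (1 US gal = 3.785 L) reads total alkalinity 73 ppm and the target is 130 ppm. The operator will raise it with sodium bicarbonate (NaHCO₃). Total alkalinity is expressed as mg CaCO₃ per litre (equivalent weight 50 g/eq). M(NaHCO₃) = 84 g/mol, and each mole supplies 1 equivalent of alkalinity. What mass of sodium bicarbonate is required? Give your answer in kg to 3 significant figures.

(a) 49.2 ppm; (b) 87.7 kg

(a) Volume: 60,200 US gal × 3.785 L/gal = 227,857 L.
(a) Rise: 11,200 g / 227,857 L × 1000 = 49.15 mg/L.

(b) Volume: 242,000 US gal × 3.785 L/gal = 915,970 L.
(b) Alkalinity to add: (130 − 73) = 57 mg/L as CaCO₃ × 915,970 L = 52,210 g as CaCO₃.
(b) Equivalents: 52,210 g ÷ 50 g/eq = 1044 eq.
(b) NaHCO₃ supplies 1 eq per mole → 1044 mol.
(b) Mass: 1044 mol × 84 g/mol = 87,710 g.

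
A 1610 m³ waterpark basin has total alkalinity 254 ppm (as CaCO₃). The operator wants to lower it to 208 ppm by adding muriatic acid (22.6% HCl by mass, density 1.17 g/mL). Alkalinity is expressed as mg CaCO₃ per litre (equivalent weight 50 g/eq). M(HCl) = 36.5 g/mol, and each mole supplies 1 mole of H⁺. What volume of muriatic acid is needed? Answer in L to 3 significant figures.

204 L

Volume: 1610 m³ = 1,610,000 L.
Alkalinity to neutralize: (254 − 208) = 46 mg/L as CaCO₃ × 1,610,000 L = 74,060 g as CaCO₃.
Equivalents of H⁺ required: 74,060 ÷ 50 g/eq = 1481 eq = 1481 mol HCl.
Mass of HCl: 1481 × 36.5 = 54,060 g.
Mass of 22.6% solution: 54,060 / 0.226 = 239,200 g.
Volume: 239,200 g ÷ 1.17 g/mL = 204,500 mL.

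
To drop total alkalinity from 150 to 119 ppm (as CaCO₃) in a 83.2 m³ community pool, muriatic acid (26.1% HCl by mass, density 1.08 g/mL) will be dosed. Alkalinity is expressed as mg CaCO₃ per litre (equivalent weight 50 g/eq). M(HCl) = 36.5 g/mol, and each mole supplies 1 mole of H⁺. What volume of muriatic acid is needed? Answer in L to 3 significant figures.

Volume: 83.2 m³ = 83,200 L.
Alkalinity to neutralize: (150 − 119) = 31 mg/L as CaCO₃ × 83,200 L = 2579 g as CaCO₃.
Equivalents of H⁺ required: 2579 ÷ 50 g/eq = 51.58 eq = 51.58 mol HCl.
Mass of HCl: 51.58 × 36.5 = 1883 g.
Mass of 26.1% solution: 1883 / 0.261 = 7214 g.
Volume: 7214 g ÷ 1.08 g/mL = 6679 mL.

6.68 L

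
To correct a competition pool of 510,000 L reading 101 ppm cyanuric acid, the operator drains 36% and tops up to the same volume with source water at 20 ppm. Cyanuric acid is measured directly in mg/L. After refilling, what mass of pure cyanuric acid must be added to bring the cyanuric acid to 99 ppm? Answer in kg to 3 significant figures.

13.9 kg

After draining 36% and refilling: 101 × 0.64 + 20 × 0.36 = 71.84 ppm.
Deficit to target: 99 − 71.84 = 27.16 mg/L.
Mass: 27.16 mg/L × 510,000 L = 13,850 g cyanuric acid.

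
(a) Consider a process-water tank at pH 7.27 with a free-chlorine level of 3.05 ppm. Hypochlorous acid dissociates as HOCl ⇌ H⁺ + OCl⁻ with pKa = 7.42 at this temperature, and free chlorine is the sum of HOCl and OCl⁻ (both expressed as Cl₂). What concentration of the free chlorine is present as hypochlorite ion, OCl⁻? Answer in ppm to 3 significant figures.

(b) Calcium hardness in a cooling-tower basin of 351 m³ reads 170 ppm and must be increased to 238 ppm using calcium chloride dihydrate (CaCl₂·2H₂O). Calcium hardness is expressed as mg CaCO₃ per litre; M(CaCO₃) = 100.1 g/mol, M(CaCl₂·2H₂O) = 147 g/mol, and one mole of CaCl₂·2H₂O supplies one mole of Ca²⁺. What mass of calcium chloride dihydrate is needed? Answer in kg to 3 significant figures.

(a) [OCl⁻]/[HOCl] = 10^(pH − pKa) = 10^(7.27 − 7.42) = 10^-0.15 = 0.7079.
(a) Fraction as HOCl = 1 / (1 + 0.7079) = 0.5855.
(a) OCl⁻ = (1 − 0.5855) × 3.05 ppm = 1.264 ppm.

(b) Volume: 351 m³ = 351,000 L.
(b) Hardness to add: (238 − 170) = 68 mg/L as CaCO₃ × 351,000 L = 23,870 g as CaCO₃.
(b) Moles of Ca²⁺ (1 mol Ca²⁺ ≡ 1 mol CaCO₃): 23,870 / 100.1 g/mol = 238.4 mol.
(b) Mass of CaCl₂·2H₂O: 238.4 × 147 = 35,050 g.

(a) 1.26 ppm; (b) 35.1 kg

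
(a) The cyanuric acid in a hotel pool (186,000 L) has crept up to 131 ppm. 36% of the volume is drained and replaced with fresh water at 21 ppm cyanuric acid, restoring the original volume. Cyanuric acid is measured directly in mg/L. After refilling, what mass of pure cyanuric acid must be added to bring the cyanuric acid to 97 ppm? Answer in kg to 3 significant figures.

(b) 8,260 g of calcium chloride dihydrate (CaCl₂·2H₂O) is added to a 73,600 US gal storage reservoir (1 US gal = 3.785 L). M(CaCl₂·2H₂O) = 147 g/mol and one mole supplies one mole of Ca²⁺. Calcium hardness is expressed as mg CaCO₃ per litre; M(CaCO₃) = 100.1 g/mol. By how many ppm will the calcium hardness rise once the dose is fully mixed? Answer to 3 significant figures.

(a) After draining 36% and refilling: 131 × 0.64 + 21 × 0.36 = 91.4 ppm.
(a) Deficit to target: 97 − 91.4 = 5.6 mg/L.
(a) Mass: 5.6 mg/L × 186,000 L = 1042 g cyanuric acid.

(b) Volume: 73,600 US gal × 3.785 L/gal = 278,576 L.
(b) Moles of Ca²⁺: 8,260 g ÷ 147 g/mol = 56.19 mol.
(b) As CaCO₃: 56.19 mol × 100.1 g/mol = 5625 g.
(b) Rise: 5625 g / 278,576 L × 1000 = 20.19 mg/L.

(a) 1.04 kg; (b) 20.2 ppm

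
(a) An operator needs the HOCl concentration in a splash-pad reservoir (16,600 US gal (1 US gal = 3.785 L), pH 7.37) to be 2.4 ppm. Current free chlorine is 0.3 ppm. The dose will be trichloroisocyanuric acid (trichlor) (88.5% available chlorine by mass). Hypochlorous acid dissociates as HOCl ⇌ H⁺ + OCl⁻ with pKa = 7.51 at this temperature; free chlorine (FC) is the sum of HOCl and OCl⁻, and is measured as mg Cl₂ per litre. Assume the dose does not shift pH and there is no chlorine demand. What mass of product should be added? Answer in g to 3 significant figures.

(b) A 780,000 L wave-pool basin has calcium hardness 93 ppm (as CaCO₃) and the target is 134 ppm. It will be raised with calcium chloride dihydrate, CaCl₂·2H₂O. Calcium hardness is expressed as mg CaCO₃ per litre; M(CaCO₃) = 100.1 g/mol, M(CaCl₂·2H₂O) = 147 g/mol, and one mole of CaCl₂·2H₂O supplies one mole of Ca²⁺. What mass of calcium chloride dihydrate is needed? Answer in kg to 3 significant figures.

(a) Volume: 16,600 US gal × 3.785 L/gal = 62,831 L.
(a) [OCl⁻]/[HOCl] = 10^(pH − pKa) = 10^(7.37 − 7.51) = 0.7244; fraction as HOCl = 1/(1 + 0.7244) = 0.5799.
(a) Free chlorine required for 2.4 ppm HOCl: 2.4 / 0.5799 = 4.139 ppm.
(a) FC to add: 4.139 − 0.3 = 3.839 mg/L as Cl₂.
(a) Cl₂ equivalent: 3.839 mg/L × 62,831 L = 241.2 g.
(a) Product at 88.5% available Cl: 241.2 / 0.885 = 272.5 g.

(b) Hardness to add: (134 − 93) = 41 mg/L as CaCO₃ × 780,000 L = 31,980 g as CaCO₃.
(b) Moles of Ca²⁺ (1 mol Ca²⁺ ≡ 1 mol CaCO₃): 31,980 / 100.1 g/mol = 319.5 mol.
(b) Mass of CaCl₂·2H₂O: 319.5 × 147 = 46,960 g.

(a) 273 g; (b) 47.0 kg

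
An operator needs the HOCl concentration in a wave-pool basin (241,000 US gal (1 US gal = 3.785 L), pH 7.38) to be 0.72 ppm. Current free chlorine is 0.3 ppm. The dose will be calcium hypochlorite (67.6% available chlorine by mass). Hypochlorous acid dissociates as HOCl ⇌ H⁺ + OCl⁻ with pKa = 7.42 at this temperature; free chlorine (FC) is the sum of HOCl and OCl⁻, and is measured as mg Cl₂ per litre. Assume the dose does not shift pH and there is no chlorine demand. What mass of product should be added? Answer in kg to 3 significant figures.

Volume: 241,000 US gal × 3.785 L/gal = 912,185 L.
[OCl⁻]/[HOCl] = 10^(pH − pKa) = 10^(7.38 − 7.42) = 0.912; fraction as HOCl = 1/(1 + 0.912) = 0.523.
Free chlorine required for 0.72 ppm HOCl: 0.72 / 0.523 = 1.377 ppm.
FC to add: 1.377 − 0.3 = 1.077 mg/L as Cl₂.
Cl₂ equivalent: 1.077 mg/L × 912,185 L = 982.1 g.
Product at 67.6% available Cl: 982.1 / 0.676 = 1453 g.

1.45 kg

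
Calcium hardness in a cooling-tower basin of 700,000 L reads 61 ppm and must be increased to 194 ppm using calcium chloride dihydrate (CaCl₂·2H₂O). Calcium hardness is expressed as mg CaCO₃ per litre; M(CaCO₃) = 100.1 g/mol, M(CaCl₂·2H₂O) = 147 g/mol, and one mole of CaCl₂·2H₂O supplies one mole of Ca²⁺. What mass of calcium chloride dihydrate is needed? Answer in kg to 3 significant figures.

Hardness to add: (194 − 61) = 133 mg/L as CaCO₃ × 700,000 L = 93,100 g as CaCO₃.
Moles of Ca²⁺ (1 mol Ca²⁺ ≡ 1 mol CaCO₃): 93,100 / 100.1 g/mol = 930.1 mol.
Mass of CaCl₂·2H₂O: 930.1 × 147 = 136,700 g.

137 kg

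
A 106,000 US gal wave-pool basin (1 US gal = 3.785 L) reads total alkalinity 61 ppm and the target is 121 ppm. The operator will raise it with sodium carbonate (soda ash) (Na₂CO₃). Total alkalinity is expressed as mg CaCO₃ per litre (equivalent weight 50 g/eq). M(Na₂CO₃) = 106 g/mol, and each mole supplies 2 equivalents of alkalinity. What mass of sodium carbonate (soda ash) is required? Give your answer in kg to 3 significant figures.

25.5 kg

Volume: 106,000 US gal × 3.785 L/gal = 401,210 L.
Alkalinity to add: (121 − 61) = 60 mg/L as CaCO₃ × 401,210 L = 24,070 g as CaCO₃.
Equivalents: 24,070 g ÷ 50 g/eq = 481.5 eq.
Each mole of Na₂CO₃ supplies 2 eq, so 481.5 / 2 = 240.7 mol.
Mass: 240.7 mol × 106 g/mol = 25,520 g.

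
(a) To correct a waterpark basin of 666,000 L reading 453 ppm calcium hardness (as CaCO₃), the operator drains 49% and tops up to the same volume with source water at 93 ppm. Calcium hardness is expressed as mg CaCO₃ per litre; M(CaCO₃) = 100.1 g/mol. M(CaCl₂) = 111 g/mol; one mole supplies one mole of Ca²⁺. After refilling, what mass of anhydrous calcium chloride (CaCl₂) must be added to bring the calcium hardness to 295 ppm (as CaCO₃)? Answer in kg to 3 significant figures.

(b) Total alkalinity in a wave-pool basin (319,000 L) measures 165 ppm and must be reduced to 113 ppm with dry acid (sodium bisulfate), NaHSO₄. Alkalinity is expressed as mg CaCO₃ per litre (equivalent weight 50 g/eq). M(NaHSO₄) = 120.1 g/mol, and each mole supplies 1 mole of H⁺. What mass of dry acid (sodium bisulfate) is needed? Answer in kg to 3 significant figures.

(a) 13.6 kg; (b) 39.8 kg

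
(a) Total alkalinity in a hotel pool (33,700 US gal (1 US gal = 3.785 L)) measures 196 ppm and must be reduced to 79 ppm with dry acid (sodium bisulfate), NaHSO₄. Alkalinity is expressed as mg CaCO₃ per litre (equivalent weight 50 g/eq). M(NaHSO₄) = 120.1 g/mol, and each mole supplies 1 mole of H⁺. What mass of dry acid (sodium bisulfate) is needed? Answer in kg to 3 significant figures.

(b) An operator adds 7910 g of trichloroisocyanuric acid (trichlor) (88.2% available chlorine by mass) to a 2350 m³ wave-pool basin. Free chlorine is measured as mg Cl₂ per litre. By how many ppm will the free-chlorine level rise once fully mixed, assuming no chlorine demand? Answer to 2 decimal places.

(a) 35.8 kg; (b) 2.97 ppm

(a) Volume: 33,700 US gal × 3.785 L/gal = 127,554 L.
(a) Alkalinity to neutralize: (196 − 79) = 117 mg/L as CaCO₃ × 127,554 L = 14,920 g as CaCO₃.
(a) Equivalents of H⁺ required: 14,920 ÷ 50 g/eq = 298.5 eq = 298.5 mol NaHSO₄.
(a) Mass of NaHSO₄: 298.5 × 120.1 = 35,850 g.

(b) Volume: 2350 m³ = 2,350,000 L.
(b) Available chlorine delivered: 7910 g × 0.882 = 6977 g as Cl₂.
(b) Concentration rise: 6977 g / 2,350,000 L = 2.969 mg/L = 2.97 ppm.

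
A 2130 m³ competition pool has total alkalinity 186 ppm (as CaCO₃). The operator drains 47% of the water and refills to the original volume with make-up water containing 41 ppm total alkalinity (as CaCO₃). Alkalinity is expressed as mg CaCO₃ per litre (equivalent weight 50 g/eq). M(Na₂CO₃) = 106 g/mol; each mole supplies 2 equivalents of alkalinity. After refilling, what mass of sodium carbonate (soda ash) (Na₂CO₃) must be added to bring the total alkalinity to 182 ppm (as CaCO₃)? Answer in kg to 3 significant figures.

145 kg

Volume: 2130 m³ = 2,130,000 L.
After draining 47% and refilling: 186 × 0.53 + 41 × 0.47 = 117.85 ppm.
Deficit to target: 182 − 117.85 = 64.15 mg/L.
As CaCO₃: 64.15 mg/L × 2,130,000 L = 136,600 g; ÷ 50 g/eq ÷ 2 = 1366 mol Na₂CO₃.
Mass: 1366 × 106 = 144,800 g.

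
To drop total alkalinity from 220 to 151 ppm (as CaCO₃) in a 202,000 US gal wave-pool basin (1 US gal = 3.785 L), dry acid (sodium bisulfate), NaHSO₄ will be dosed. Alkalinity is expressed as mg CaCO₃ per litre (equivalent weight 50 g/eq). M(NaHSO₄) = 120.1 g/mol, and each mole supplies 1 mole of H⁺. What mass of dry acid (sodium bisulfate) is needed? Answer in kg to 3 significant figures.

Volume: 202,000 US gal × 3.785 L/gal = 764,570 L.
Alkalinity to neutralize: (220 − 151) = 69 mg/L as CaCO₃ × 764,570 L = 52,760 g as CaCO₃.
Equivalents of H⁺ required: 52,760 ÷ 50 g/eq = 1055 eq = 1055 mol NaHSO₄.
Mass of NaHSO₄: 1055 × 120.1 = 126,700 g.

127 kg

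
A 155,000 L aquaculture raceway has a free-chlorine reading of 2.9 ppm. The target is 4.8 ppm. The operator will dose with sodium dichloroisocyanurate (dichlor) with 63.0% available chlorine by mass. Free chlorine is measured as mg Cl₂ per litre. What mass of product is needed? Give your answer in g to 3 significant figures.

467 g

Chlorine deficit: 4.8 − 2.9 = 1.9 ppm = 1.9 mg/L as Cl₂.
Cl₂ equivalent needed: 1.9 mg/L × 155,000 L = 294,500 mg = 294.5 g.
Product at 63.0% available chlorine: 294.5 / 0.63 = 467.5 g.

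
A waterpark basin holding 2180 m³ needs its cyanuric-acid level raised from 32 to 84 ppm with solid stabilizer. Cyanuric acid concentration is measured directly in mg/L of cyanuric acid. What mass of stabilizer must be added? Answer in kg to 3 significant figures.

Volume: 2180 m³ = 2,180,000 L.
CYA to add: (84 − 32) = 52 mg/L × 2,180,000 L = 113,400 g cyanuric acid.

113 kg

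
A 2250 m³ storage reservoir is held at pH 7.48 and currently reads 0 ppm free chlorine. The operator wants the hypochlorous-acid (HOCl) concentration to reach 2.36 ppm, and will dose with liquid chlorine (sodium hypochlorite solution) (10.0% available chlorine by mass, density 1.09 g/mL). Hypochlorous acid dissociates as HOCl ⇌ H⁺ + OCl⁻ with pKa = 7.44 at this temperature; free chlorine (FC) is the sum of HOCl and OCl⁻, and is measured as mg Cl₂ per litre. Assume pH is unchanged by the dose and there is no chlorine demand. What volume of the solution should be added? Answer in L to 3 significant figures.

102 L

Volume: 2250 m³ = 2,250,000 L.
[OCl⁻]/[HOCl] = 10^(pH − pKa) = 10^(7.48 − 7.44) = 1.096; fraction as HOCl = 1/(1 + 1.096) = 0.477.
Free chlorine required for 2.36 ppm HOCl: 2.36 / 0.477 = 4.948 ppm.
FC to add: 4.948 − 0 = 4.948 mg/L as Cl₂.
Cl₂ equivalent: 4.948 mg/L × 2,250,000 L = 11,130 g.
Product at 10.0% available Cl: 11,130 / 0.1 = 111,300 g.
Volume: 111,300 g ÷ 1.09 g/mL = 102,100 mL.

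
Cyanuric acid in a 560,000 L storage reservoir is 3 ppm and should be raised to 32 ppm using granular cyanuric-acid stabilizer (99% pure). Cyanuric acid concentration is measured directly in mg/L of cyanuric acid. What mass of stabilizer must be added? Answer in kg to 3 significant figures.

16.4 kg

CYA to add: (32 − 3) = 29 mg/L × 560,000 L = 16,240 g cyanuric acid.
At 99% purity: 16,240 / 0.99 = 16,400 g product.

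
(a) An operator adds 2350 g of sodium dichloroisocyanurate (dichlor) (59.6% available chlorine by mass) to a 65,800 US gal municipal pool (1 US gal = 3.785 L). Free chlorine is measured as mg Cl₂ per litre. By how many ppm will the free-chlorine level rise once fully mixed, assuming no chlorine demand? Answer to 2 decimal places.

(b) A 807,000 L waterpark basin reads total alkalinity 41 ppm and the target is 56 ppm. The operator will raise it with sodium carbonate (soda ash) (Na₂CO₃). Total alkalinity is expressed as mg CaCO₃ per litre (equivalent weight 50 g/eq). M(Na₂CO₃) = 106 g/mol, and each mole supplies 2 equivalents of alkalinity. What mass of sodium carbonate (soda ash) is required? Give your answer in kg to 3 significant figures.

(a) Volume: 65,800 US gal × 3.785 L/gal = 249,053 L.
(a) Available chlorine delivered: 2350 g × 0.596 = 1401 g as Cl₂.
(a) Concentration rise: 1401 g / 249,053 L = 5.624 mg/L = 5.62 ppm.

(b) Alkalinity to add: (56 − 41) = 15 mg/L as CaCO₃ × 807,000 L = 12,100 g as CaCO₃.
(b) Equivalents: 12,100 g ÷ 50 g/eq = 242.1 eq.
(b) Each mole of Na₂CO₃ supplies 2 eq, so 242.1 / 2 = 121 mol.
(b) Mass: 121 mol × 106 g/mol = 12,830 g.

(a) 5.62 ppm; (b) 12.8 kg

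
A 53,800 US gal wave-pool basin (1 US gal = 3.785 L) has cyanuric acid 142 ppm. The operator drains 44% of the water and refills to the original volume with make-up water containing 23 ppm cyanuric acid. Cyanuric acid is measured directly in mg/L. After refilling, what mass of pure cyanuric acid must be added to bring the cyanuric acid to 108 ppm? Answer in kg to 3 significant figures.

3.74 kg

Volume: 53,800 US gal × 3.785 L/gal = 203,633 L.
After draining 44% and refilling: 142 × 0.56 + 23 × 0.44 = 89.64 ppm.
Deficit to target: 108 − 89.64 = 18.36 mg/L.
Mass: 18.36 mg/L × 203,633 L = 3739 g cyanuric acid.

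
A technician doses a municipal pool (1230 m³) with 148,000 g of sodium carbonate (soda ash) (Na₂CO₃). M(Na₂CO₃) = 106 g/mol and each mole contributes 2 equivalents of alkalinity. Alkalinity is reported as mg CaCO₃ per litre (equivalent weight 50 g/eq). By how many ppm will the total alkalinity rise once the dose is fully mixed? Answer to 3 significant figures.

114 ppm

Volume: 1230 m³ = 1,230,000 L.
Moles of Na₂CO₃: 148,000 g ÷ 106 g/mol = 1396 mol → 2792 eq of alkalinity.
As CaCO₃: 2792 eq × 50 g/eq = 139,600 g.
Rise: 139,600 g / 1,230,000 L × 1000 = 113.5 mg/L.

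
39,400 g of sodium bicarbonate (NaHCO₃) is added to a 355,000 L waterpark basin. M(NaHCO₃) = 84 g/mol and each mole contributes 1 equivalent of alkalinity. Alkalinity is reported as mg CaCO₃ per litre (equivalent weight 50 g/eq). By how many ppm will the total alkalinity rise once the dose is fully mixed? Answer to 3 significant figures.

66.1 ppm

Moles of NaHCO₃: 39,400 g ÷ 84 g/mol = 469 mol → 469 eq of alkalinity.
As CaCO₃: 469 eq × 50 g/eq = 23,450 g.
Rise: 23,450 g / 355,000 L × 1000 = 66.06 mg/L.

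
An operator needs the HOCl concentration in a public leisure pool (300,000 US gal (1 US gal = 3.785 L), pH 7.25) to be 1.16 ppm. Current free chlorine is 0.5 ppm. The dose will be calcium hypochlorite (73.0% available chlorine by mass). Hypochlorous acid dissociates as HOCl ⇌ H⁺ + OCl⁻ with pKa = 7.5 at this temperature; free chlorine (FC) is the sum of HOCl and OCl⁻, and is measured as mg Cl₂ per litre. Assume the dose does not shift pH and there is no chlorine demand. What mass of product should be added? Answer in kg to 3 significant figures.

2.04 kg

Volume: 300,000 US gal × 3.785 L/gal = 1,135,500 L.
[OCl⁻]/[HOCl] = 10^(pH − pKa) = 10^(7.25 − 7.5) = 0.5623; fraction as HOCl = 1/(1 + 0.5623) = 0.6401.
Free chlorine required for 1.16 ppm HOCl: 1.16 / 0.6401 = 1.812 ppm.
FC to add: 1.812 − 0.5 = 1.312 mg/L as Cl₂.
Cl₂ equivalent: 1.312 mg/L × 1,135,500 L = 1490 g.
Product at 73.0% available Cl: 1490 / 0.73 = 2041 g.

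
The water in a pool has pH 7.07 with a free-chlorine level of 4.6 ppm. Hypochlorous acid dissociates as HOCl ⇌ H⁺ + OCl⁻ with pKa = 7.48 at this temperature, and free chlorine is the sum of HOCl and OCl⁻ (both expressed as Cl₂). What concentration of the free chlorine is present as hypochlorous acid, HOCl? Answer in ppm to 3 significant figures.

3.31 ppm

[OCl⁻]/[HOCl] = 10^(pH − pKa) = 10^(7.07 − 7.48) = 10^-0.41 = 0.389.
Fraction as HOCl = 1 / (1 + 0.389) = 0.7199.
HOCl = 0.7199 × 4.6 ppm = 3.312 ppm.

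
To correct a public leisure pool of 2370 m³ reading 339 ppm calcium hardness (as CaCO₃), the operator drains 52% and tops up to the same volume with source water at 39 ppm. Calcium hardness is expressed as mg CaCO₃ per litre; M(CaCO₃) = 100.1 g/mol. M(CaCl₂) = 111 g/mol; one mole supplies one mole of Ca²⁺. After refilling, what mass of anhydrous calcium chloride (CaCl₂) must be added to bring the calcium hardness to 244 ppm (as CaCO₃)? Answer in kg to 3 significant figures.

160 kg

Volume: 2370 m³ = 2,370,000 L.
After draining 52% and refilling: 339 × 0.48 + 39 × 0.52 = 183 ppm.
Deficit to target: 244 − 183 = 61 mg/L.
As CaCO₃: 61 mg/L × 2,370,000 L = 144,600 g; ÷ 100.1 = 1444 mol Ca²⁺.
Mass: 1444 × 111 = 160,300 g.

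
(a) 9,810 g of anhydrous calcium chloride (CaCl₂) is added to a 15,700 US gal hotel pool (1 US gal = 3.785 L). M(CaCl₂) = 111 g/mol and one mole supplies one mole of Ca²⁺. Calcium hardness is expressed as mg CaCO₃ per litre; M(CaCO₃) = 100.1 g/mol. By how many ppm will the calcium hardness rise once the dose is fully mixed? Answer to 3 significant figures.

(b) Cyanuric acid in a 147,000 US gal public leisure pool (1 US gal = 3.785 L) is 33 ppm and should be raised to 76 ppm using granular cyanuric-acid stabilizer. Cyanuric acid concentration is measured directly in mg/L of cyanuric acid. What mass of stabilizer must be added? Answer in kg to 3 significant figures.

(a) 149 ppm; (b) 23.9 kg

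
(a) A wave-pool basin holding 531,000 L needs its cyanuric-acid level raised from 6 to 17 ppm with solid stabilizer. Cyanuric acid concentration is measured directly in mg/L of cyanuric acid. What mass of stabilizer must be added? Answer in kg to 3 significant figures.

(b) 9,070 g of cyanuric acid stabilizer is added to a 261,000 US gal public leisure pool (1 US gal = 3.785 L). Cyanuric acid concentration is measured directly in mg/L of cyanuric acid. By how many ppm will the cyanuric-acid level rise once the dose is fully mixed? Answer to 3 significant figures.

(a) 5.84 kg; (b) 9.18 ppm

(a) CYA to add: (17 − 6) = 11 mg/L × 531,000 L = 5841 g cyanuric acid.

(b) Volume: 261,000 US gal × 3.785 L/gal = 987,885 L.
(b) Rise: 9,070 g / 987,885 L × 1000 = 9.181 mg/L.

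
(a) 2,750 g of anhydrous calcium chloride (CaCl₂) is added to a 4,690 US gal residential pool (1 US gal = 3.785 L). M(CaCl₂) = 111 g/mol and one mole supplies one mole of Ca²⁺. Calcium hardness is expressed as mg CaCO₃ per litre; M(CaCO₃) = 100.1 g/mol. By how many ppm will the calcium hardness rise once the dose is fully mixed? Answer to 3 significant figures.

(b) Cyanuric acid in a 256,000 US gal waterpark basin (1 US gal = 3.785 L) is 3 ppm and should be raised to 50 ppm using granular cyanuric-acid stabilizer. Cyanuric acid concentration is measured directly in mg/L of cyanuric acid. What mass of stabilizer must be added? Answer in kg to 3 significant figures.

(a) Volume: 4,690 US gal × 3.785 L/gal = 17,752 L.
(a) Moles of Ca²⁺: 2,750 g ÷ 111 g/mol = 24.77 mol.
(a) As CaCO₃: 24.77 mol × 100.1 g/mol = 2480 g.
(a) Rise: 2480 g / 17,752 L × 1000 = 139.7 mg/L.

(b) Volume: 256,000 US gal × 3.785 L/gal = 968,960 L.
(b) CYA to add: (50 − 3) = 47 mg/L × 968,960 L = 45,540 g cyanuric acid.

(a) 140 ppm; (b) 45.5 kg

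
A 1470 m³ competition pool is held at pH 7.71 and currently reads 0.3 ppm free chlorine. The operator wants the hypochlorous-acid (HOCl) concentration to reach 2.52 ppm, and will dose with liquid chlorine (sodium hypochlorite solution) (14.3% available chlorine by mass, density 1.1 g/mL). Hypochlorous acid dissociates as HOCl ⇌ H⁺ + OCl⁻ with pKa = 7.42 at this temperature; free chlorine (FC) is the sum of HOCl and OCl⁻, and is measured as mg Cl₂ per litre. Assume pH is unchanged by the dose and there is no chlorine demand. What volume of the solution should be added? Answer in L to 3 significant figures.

Volume: 1470 m³ = 1,470,000 L.
[OCl⁻]/[HOCl] = 10^(pH − pKa) = 10^(7.71 − 7.42) = 1.95; fraction as HOCl = 1/(1 + 1.95) = 0.339.
Free chlorine required for 2.52 ppm HOCl: 2.52 / 0.339 = 7.434 ppm.
FC to add: 7.434 − 0.3 = 7.134 mg/L as Cl₂.
Cl₂ equivalent: 7.134 mg/L × 1,470,000 L = 10,490 g.
Product at 14.3% available Cl: 10,490 / 0.143 = 73,330 g.
Volume: 73,330 g ÷ 1.1 g/mL = 66,660 mL.

66.7 L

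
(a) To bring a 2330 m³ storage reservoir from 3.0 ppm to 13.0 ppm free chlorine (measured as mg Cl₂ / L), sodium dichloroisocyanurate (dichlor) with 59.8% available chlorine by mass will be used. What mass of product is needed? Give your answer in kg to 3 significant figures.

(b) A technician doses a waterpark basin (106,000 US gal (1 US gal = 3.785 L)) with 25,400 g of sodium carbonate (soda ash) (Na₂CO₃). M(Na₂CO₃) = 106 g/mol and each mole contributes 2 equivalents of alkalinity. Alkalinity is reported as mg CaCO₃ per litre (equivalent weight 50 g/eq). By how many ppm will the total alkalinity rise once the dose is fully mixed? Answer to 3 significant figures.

(a) Volume: 2330 m³ = 2,330,000 L.
(a) Chlorine deficit: 13.0 − 3.0 = 10 ppm = 10 mg/L as Cl₂.
(a) Cl₂ equivalent needed: 10 mg/L × 2,330,000 L = 23,300,000 mg = 23,300 g.
(a) Product at 59.8% available chlorine: 23,300 / 0.598 = 38,960 g.

(b) Volume: 106,000 US gal × 3.785 L/gal = 401,210 L.
(b) Moles of Na₂CO₃: 25,400 g ÷ 106 g/mol = 239.6 mol → 479.2 eq of alkalinity.
(b) As CaCO₃: 479.2 eq × 50 g/eq = 23,960 g.
(b) Rise: 23,960 g / 401,210 L × 1000 = 59.72 mg/L.

(a) 39.0 kg; (b) 59.7 ppm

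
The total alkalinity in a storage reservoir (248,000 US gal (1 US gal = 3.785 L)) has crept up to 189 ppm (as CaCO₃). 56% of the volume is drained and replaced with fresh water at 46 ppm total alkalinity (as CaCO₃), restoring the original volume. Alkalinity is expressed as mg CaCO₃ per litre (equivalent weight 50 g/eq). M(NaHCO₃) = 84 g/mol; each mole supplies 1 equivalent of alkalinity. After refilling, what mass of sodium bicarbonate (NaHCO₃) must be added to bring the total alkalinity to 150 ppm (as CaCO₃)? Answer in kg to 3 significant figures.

Volume: 248,000 US gal × 3.785 L/gal = 938,680 L.
After draining 56% and refilling: 189 × 0.44 + 46 × 0.56 = 108.92 ppm.
Deficit to target: 150 − 108.92 = 41.08 mg/L.
As CaCO₃: 41.08 mg/L × 938,680 L = 38,560 g; ÷ 50 g/eq ÷ 1 = 771.2 mol NaHCO₃.
Mass: 771.2 × 84 = 64,780 g.

64.8 kg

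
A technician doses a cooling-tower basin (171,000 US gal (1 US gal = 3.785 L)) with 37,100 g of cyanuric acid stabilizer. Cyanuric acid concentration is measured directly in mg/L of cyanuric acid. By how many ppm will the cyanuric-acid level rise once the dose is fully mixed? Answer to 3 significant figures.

57.3 ppm

Volume: 171,000 US gal × 3.785 L/gal = 647,235 L.
Rise: 37,100 g / 647,235 L × 1000 = 57.32 mg/L.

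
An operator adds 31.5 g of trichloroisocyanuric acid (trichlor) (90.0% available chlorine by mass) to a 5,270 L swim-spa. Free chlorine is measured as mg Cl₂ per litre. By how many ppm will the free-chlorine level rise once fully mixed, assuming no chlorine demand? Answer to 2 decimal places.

5.38 ppm

Available chlorine delivered: 31.5 g × 0.9 = 28.35 g as Cl₂.
Concentration rise: 28.35 g / 5,270 L = 5.38 mg/L = 5.38 ppm.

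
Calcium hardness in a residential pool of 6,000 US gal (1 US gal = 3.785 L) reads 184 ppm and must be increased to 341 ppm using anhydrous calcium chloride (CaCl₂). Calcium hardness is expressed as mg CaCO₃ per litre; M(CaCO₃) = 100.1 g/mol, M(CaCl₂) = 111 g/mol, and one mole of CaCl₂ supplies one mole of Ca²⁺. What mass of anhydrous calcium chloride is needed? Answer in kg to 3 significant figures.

Volume: 6,000 US gal × 3.785 L/gal = 22,710 L.
Hardness to add: (341 − 184) = 157 mg/L as CaCO₃ × 22,710 L = 3565 g as CaCO₃.
Moles of Ca²⁺ (1 mol Ca²⁺ ≡ 1 mol CaCO₃): 3565 / 100.1 g/mol = 35.62 mol.
Mass of CaCl₂: 35.62 × 111 = 3954 g.

3.95 kg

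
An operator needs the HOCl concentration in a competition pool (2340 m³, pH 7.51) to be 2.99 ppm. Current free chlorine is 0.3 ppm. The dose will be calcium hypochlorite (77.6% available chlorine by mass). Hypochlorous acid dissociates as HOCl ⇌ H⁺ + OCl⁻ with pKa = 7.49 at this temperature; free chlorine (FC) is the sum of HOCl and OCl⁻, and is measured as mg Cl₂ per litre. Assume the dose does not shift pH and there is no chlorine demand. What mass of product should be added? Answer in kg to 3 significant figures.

Volume: 2340 m³ = 2,340,000 L.
[OCl⁻]/[HOCl] = 10^(pH − pKa) = 10^(7.51 − 7.49) = 1.047; fraction as HOCl = 1/(1 + 1.047) = 0.4885.
Free chlorine required for 2.99 ppm HOCl: 2.99 / 0.4885 = 6.121 ppm.
FC to add: 6.121 − 0.3 = 5.821 mg/L as Cl₂.
Cl₂ equivalent: 5.821 mg/L × 2,340,000 L = 13,620 g.
Product at 77.6% available Cl: 13,620 / 0.776 = 17,550 g.

17.6 kg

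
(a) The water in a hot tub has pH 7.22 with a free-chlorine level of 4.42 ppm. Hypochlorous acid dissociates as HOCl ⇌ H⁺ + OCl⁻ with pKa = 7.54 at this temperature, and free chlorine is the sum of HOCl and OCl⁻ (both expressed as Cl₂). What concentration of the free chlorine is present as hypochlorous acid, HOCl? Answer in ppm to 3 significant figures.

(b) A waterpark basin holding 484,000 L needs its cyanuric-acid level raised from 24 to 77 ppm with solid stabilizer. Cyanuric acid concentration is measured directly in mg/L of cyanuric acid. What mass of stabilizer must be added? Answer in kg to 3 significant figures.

(a) 2.99 ppm; (b) 25.7 kg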